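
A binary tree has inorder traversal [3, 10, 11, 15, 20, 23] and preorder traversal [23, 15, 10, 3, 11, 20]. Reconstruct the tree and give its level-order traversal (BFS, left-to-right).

Inorder:  [3, 10, 11, 15, 20, 23]
Preorder: [23, 15, 10, 3, 11, 20]
Algorithm: preorder visits root first, so consume preorder in order;
for each root, split the current inorder slice at that value into
left-subtree inorder and right-subtree inorder, then recurse.
Recursive splits:
  root=23; inorder splits into left=[3, 10, 11, 15, 20], right=[]
  root=15; inorder splits into left=[3, 10, 11], right=[20]
  root=10; inorder splits into left=[3], right=[11]
  root=3; inorder splits into left=[], right=[]
  root=11; inorder splits into left=[], right=[]
  root=20; inorder splits into left=[], right=[]
Reconstructed level-order: [23, 15, 10, 20, 3, 11]


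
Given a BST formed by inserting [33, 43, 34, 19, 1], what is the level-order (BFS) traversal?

Tree insertion order: [33, 43, 34, 19, 1]
Tree (level-order array): [33, 19, 43, 1, None, 34]
BFS from the root, enqueuing left then right child of each popped node:
  queue [33] -> pop 33, enqueue [19, 43], visited so far: [33]
  queue [19, 43] -> pop 19, enqueue [1], visited so far: [33, 19]
  queue [43, 1] -> pop 43, enqueue [34], visited so far: [33, 19, 43]
  queue [1, 34] -> pop 1, enqueue [none], visited so far: [33, 19, 43, 1]
  queue [34] -> pop 34, enqueue [none], visited so far: [33, 19, 43, 1, 34]
Result: [33, 19, 43, 1, 34]


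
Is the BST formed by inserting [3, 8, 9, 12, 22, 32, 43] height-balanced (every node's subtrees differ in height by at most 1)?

Tree (level-order array): [3, None, 8, None, 9, None, 12, None, 22, None, 32, None, 43]
Definition: a tree is height-balanced if, at every node, |h(left) - h(right)| <= 1 (empty subtree has height -1).
Bottom-up per-node check:
  node 43: h_left=-1, h_right=-1, diff=0 [OK], height=0
  node 32: h_left=-1, h_right=0, diff=1 [OK], height=1
  node 22: h_left=-1, h_right=1, diff=2 [FAIL (|-1-1|=2 > 1)], height=2
  node 12: h_left=-1, h_right=2, diff=3 [FAIL (|-1-2|=3 > 1)], height=3
  node 9: h_left=-1, h_right=3, diff=4 [FAIL (|-1-3|=4 > 1)], height=4
  node 8: h_left=-1, h_right=4, diff=5 [FAIL (|-1-4|=5 > 1)], height=5
  node 3: h_left=-1, h_right=5, diff=6 [FAIL (|-1-5|=6 > 1)], height=6
Node 22 violates the condition: |-1 - 1| = 2 > 1.
Result: Not balanced


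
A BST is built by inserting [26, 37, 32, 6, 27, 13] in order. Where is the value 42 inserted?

Starting tree (level order): [26, 6, 37, None, 13, 32, None, None, None, 27]
Insertion path: 26 -> 37
Result: insert 42 as right child of 37
Final tree (level order): [26, 6, 37, None, 13, 32, 42, None, None, 27]


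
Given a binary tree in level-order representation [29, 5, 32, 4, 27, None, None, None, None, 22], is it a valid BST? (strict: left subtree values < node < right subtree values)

Level-order array: [29, 5, 32, 4, 27, None, None, None, None, 22]
Validate using subtree bounds (lo, hi): at each node, require lo < value < hi,
then recurse left with hi=value and right with lo=value.
Preorder trace (stopping at first violation):
  at node 29 with bounds (-inf, +inf): OK
  at node 5 with bounds (-inf, 29): OK
  at node 4 with bounds (-inf, 5): OK
  at node 27 with bounds (5, 29): OK
  at node 22 with bounds (5, 27): OK
  at node 32 with bounds (29, +inf): OK
No violation found at any node.
Result: Valid BST


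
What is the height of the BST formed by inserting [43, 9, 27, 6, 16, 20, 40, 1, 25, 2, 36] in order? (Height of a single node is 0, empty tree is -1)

Insertion order: [43, 9, 27, 6, 16, 20, 40, 1, 25, 2, 36]
Tree (level-order array): [43, 9, None, 6, 27, 1, None, 16, 40, None, 2, None, 20, 36, None, None, None, None, 25]
Compute height bottom-up (empty subtree = -1):
  height(2) = 1 + max(-1, -1) = 0
  height(1) = 1 + max(-1, 0) = 1
  height(6) = 1 + max(1, -1) = 2
  height(25) = 1 + max(-1, -1) = 0
  height(20) = 1 + max(-1, 0) = 1
  height(16) = 1 + max(-1, 1) = 2
  height(36) = 1 + max(-1, -1) = 0
  height(40) = 1 + max(0, -1) = 1
  height(27) = 1 + max(2, 1) = 3
  height(9) = 1 + max(2, 3) = 4
  height(43) = 1 + max(4, -1) = 5
Height = 5


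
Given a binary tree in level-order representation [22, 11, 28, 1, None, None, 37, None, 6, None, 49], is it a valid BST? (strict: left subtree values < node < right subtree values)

Level-order array: [22, 11, 28, 1, None, None, 37, None, 6, None, 49]
Validate using subtree bounds (lo, hi): at each node, require lo < value < hi,
then recurse left with hi=value and right with lo=value.
Preorder trace (stopping at first violation):
  at node 22 with bounds (-inf, +inf): OK
  at node 11 with bounds (-inf, 22): OK
  at node 1 with bounds (-inf, 11): OK
  at node 6 with bounds (1, 11): OK
  at node 28 with bounds (22, +inf): OK
  at node 37 with bounds (28, +inf): OK
  at node 49 with bounds (37, +inf): OK
No violation found at any node.
Result: Valid BST


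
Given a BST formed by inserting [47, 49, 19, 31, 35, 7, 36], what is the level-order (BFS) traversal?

Tree insertion order: [47, 49, 19, 31, 35, 7, 36]
Tree (level-order array): [47, 19, 49, 7, 31, None, None, None, None, None, 35, None, 36]
BFS from the root, enqueuing left then right child of each popped node:
  queue [47] -> pop 47, enqueue [19, 49], visited so far: [47]
  queue [19, 49] -> pop 19, enqueue [7, 31], visited so far: [47, 19]
  queue [49, 7, 31] -> pop 49, enqueue [none], visited so far: [47, 19, 49]
  queue [7, 31] -> pop 7, enqueue [none], visited so far: [47, 19, 49, 7]
  queue [31] -> pop 31, enqueue [35], visited so far: [47, 19, 49, 7, 31]
  queue [35] -> pop 35, enqueue [36], visited so far: [47, 19, 49, 7, 31, 35]
  queue [36] -> pop 36, enqueue [none], visited so far: [47, 19, 49, 7, 31, 35, 36]
Result: [47, 19, 49, 7, 31, 35, 36]


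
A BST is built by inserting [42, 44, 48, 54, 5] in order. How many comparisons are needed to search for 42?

Search path for 42: 42
Found: True
Comparisons: 1


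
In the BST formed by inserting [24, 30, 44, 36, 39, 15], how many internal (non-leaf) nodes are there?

Tree built from: [24, 30, 44, 36, 39, 15]
Tree (level-order array): [24, 15, 30, None, None, None, 44, 36, None, None, 39]
Rule: An internal node has at least one child.
Per-node child counts:
  node 24: 2 child(ren)
  node 15: 0 child(ren)
  node 30: 1 child(ren)
  node 44: 1 child(ren)
  node 36: 1 child(ren)
  node 39: 0 child(ren)
Matching nodes: [24, 30, 44, 36]
Count of internal (non-leaf) nodes: 4


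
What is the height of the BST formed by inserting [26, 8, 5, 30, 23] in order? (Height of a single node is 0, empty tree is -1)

Insertion order: [26, 8, 5, 30, 23]
Tree (level-order array): [26, 8, 30, 5, 23]
Compute height bottom-up (empty subtree = -1):
  height(5) = 1 + max(-1, -1) = 0
  height(23) = 1 + max(-1, -1) = 0
  height(8) = 1 + max(0, 0) = 1
  height(30) = 1 + max(-1, -1) = 0
  height(26) = 1 + max(1, 0) = 2
Height = 2


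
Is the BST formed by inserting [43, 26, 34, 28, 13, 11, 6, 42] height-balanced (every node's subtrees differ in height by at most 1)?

Tree (level-order array): [43, 26, None, 13, 34, 11, None, 28, 42, 6]
Definition: a tree is height-balanced if, at every node, |h(left) - h(right)| <= 1 (empty subtree has height -1).
Bottom-up per-node check:
  node 6: h_left=-1, h_right=-1, diff=0 [OK], height=0
  node 11: h_left=0, h_right=-1, diff=1 [OK], height=1
  node 13: h_left=1, h_right=-1, diff=2 [FAIL (|1--1|=2 > 1)], height=2
  node 28: h_left=-1, h_right=-1, diff=0 [OK], height=0
  node 42: h_left=-1, h_right=-1, diff=0 [OK], height=0
  node 34: h_left=0, h_right=0, diff=0 [OK], height=1
  node 26: h_left=2, h_right=1, diff=1 [OK], height=3
  node 43: h_left=3, h_right=-1, diff=4 [FAIL (|3--1|=4 > 1)], height=4
Node 13 violates the condition: |1 - -1| = 2 > 1.
Result: Not balanced


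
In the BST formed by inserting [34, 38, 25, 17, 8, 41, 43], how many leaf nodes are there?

Tree built from: [34, 38, 25, 17, 8, 41, 43]
Tree (level-order array): [34, 25, 38, 17, None, None, 41, 8, None, None, 43]
Rule: A leaf has 0 children.
Per-node child counts:
  node 34: 2 child(ren)
  node 25: 1 child(ren)
  node 17: 1 child(ren)
  node 8: 0 child(ren)
  node 38: 1 child(ren)
  node 41: 1 child(ren)
  node 43: 0 child(ren)
Matching nodes: [8, 43]
Count of leaf nodes: 2


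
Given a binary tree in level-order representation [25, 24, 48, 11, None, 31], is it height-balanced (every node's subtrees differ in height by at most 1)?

Tree (level-order array): [25, 24, 48, 11, None, 31]
Definition: a tree is height-balanced if, at every node, |h(left) - h(right)| <= 1 (empty subtree has height -1).
Bottom-up per-node check:
  node 11: h_left=-1, h_right=-1, diff=0 [OK], height=0
  node 24: h_left=0, h_right=-1, diff=1 [OK], height=1
  node 31: h_left=-1, h_right=-1, diff=0 [OK], height=0
  node 48: h_left=0, h_right=-1, diff=1 [OK], height=1
  node 25: h_left=1, h_right=1, diff=0 [OK], height=2
All nodes satisfy the balance condition.
Result: Balanced


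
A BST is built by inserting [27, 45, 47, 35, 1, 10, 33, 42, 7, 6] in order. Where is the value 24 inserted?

Starting tree (level order): [27, 1, 45, None, 10, 35, 47, 7, None, 33, 42, None, None, 6]
Insertion path: 27 -> 1 -> 10
Result: insert 24 as right child of 10
Final tree (level order): [27, 1, 45, None, 10, 35, 47, 7, 24, 33, 42, None, None, 6]


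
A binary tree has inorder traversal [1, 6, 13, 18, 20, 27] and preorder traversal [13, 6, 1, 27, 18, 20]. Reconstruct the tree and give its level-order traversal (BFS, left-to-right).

Inorder:  [1, 6, 13, 18, 20, 27]
Preorder: [13, 6, 1, 27, 18, 20]
Algorithm: preorder visits root first, so consume preorder in order;
for each root, split the current inorder slice at that value into
left-subtree inorder and right-subtree inorder, then recurse.
Recursive splits:
  root=13; inorder splits into left=[1, 6], right=[18, 20, 27]
  root=6; inorder splits into left=[1], right=[]
  root=1; inorder splits into left=[], right=[]
  root=27; inorder splits into left=[18, 20], right=[]
  root=18; inorder splits into left=[], right=[20]
  root=20; inorder splits into left=[], right=[]
Reconstructed level-order: [13, 6, 27, 1, 18, 20]


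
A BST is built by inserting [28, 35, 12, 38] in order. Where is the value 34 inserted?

Starting tree (level order): [28, 12, 35, None, None, None, 38]
Insertion path: 28 -> 35
Result: insert 34 as left child of 35
Final tree (level order): [28, 12, 35, None, None, 34, 38]


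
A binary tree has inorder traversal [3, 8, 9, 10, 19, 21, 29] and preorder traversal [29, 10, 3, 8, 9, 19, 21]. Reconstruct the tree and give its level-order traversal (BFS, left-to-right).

Inorder:  [3, 8, 9, 10, 19, 21, 29]
Preorder: [29, 10, 3, 8, 9, 19, 21]
Algorithm: preorder visits root first, so consume preorder in order;
for each root, split the current inorder slice at that value into
left-subtree inorder and right-subtree inorder, then recurse.
Recursive splits:
  root=29; inorder splits into left=[3, 8, 9, 10, 19, 21], right=[]
  root=10; inorder splits into left=[3, 8, 9], right=[19, 21]
  root=3; inorder splits into left=[], right=[8, 9]
  root=8; inorder splits into left=[], right=[9]
  root=9; inorder splits into left=[], right=[]
  root=19; inorder splits into left=[], right=[21]
  root=21; inorder splits into left=[], right=[]
Reconstructed level-order: [29, 10, 3, 19, 8, 21, 9]


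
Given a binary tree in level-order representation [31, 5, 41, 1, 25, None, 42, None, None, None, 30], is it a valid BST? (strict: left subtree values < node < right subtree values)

Level-order array: [31, 5, 41, 1, 25, None, 42, None, None, None, 30]
Validate using subtree bounds (lo, hi): at each node, require lo < value < hi,
then recurse left with hi=value and right with lo=value.
Preorder trace (stopping at first violation):
  at node 31 with bounds (-inf, +inf): OK
  at node 5 with bounds (-inf, 31): OK
  at node 1 with bounds (-inf, 5): OK
  at node 25 with bounds (5, 31): OK
  at node 30 with bounds (25, 31): OK
  at node 41 with bounds (31, +inf): OK
  at node 42 with bounds (41, +inf): OK
No violation found at any node.
Result: Valid BST


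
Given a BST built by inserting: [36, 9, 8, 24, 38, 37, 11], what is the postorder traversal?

Tree insertion order: [36, 9, 8, 24, 38, 37, 11]
Tree (level-order array): [36, 9, 38, 8, 24, 37, None, None, None, 11]
Postorder traversal: [8, 11, 24, 9, 37, 38, 36]


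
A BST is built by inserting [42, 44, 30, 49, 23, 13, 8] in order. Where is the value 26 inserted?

Starting tree (level order): [42, 30, 44, 23, None, None, 49, 13, None, None, None, 8]
Insertion path: 42 -> 30 -> 23
Result: insert 26 as right child of 23
Final tree (level order): [42, 30, 44, 23, None, None, 49, 13, 26, None, None, 8]


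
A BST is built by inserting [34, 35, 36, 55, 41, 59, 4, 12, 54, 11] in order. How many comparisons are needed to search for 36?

Search path for 36: 34 -> 35 -> 36
Found: True
Comparisons: 3


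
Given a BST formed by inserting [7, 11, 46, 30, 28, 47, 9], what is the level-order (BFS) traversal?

Tree insertion order: [7, 11, 46, 30, 28, 47, 9]
Tree (level-order array): [7, None, 11, 9, 46, None, None, 30, 47, 28]
BFS from the root, enqueuing left then right child of each popped node:
  queue [7] -> pop 7, enqueue [11], visited so far: [7]
  queue [11] -> pop 11, enqueue [9, 46], visited so far: [7, 11]
  queue [9, 46] -> pop 9, enqueue [none], visited so far: [7, 11, 9]
  queue [46] -> pop 46, enqueue [30, 47], visited so far: [7, 11, 9, 46]
  queue [30, 47] -> pop 30, enqueue [28], visited so far: [7, 11, 9, 46, 30]
  queue [47, 28] -> pop 47, enqueue [none], visited so far: [7, 11, 9, 46, 30, 47]
  queue [28] -> pop 28, enqueue [none], visited so far: [7, 11, 9, 46, 30, 47, 28]
Result: [7, 11, 9, 46, 30, 47, 28]


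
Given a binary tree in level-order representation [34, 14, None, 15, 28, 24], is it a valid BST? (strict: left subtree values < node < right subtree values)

Level-order array: [34, 14, None, 15, 28, 24]
Validate using subtree bounds (lo, hi): at each node, require lo < value < hi,
then recurse left with hi=value and right with lo=value.
Preorder trace (stopping at first violation):
  at node 34 with bounds (-inf, +inf): OK
  at node 14 with bounds (-inf, 34): OK
  at node 15 with bounds (-inf, 14): VIOLATION
Node 15 violates its bound: not (-inf < 15 < 14).
Result: Not a valid BST


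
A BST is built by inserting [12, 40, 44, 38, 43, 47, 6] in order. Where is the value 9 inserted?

Starting tree (level order): [12, 6, 40, None, None, 38, 44, None, None, 43, 47]
Insertion path: 12 -> 6
Result: insert 9 as right child of 6
Final tree (level order): [12, 6, 40, None, 9, 38, 44, None, None, None, None, 43, 47]


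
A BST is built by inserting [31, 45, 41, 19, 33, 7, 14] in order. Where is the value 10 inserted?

Starting tree (level order): [31, 19, 45, 7, None, 41, None, None, 14, 33]
Insertion path: 31 -> 19 -> 7 -> 14
Result: insert 10 as left child of 14
Final tree (level order): [31, 19, 45, 7, None, 41, None, None, 14, 33, None, 10]


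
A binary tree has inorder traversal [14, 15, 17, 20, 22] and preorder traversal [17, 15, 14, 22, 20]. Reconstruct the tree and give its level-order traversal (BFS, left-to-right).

Inorder:  [14, 15, 17, 20, 22]
Preorder: [17, 15, 14, 22, 20]
Algorithm: preorder visits root first, so consume preorder in order;
for each root, split the current inorder slice at that value into
left-subtree inorder and right-subtree inorder, then recurse.
Recursive splits:
  root=17; inorder splits into left=[14, 15], right=[20, 22]
  root=15; inorder splits into left=[14], right=[]
  root=14; inorder splits into left=[], right=[]
  root=22; inorder splits into left=[20], right=[]
  root=20; inorder splits into left=[], right=[]
Reconstructed level-order: [17, 15, 22, 14, 20]


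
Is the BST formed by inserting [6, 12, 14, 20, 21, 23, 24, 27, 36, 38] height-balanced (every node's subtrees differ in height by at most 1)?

Tree (level-order array): [6, None, 12, None, 14, None, 20, None, 21, None, 23, None, 24, None, 27, None, 36, None, 38]
Definition: a tree is height-balanced if, at every node, |h(left) - h(right)| <= 1 (empty subtree has height -1).
Bottom-up per-node check:
  node 38: h_left=-1, h_right=-1, diff=0 [OK], height=0
  node 36: h_left=-1, h_right=0, diff=1 [OK], height=1
  node 27: h_left=-1, h_right=1, diff=2 [FAIL (|-1-1|=2 > 1)], height=2
  node 24: h_left=-1, h_right=2, diff=3 [FAIL (|-1-2|=3 > 1)], height=3
  node 23: h_left=-1, h_right=3, diff=4 [FAIL (|-1-3|=4 > 1)], height=4
  node 21: h_left=-1, h_right=4, diff=5 [FAIL (|-1-4|=5 > 1)], height=5
  node 20: h_left=-1, h_right=5, diff=6 [FAIL (|-1-5|=6 > 1)], height=6
  node 14: h_left=-1, h_right=6, diff=7 [FAIL (|-1-6|=7 > 1)], height=7
  node 12: h_left=-1, h_right=7, diff=8 [FAIL (|-1-7|=8 > 1)], height=8
  node 6: h_left=-1, h_right=8, diff=9 [FAIL (|-1-8|=9 > 1)], height=9
Node 27 violates the condition: |-1 - 1| = 2 > 1.
Result: Not balanced


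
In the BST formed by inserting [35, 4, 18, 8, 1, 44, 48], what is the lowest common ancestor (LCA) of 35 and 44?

Tree insertion order: [35, 4, 18, 8, 1, 44, 48]
Tree (level-order array): [35, 4, 44, 1, 18, None, 48, None, None, 8]
In a BST, the LCA of p=35, q=44 is the first node v on the
root-to-leaf path with p <= v <= q (go left if both < v, right if both > v).
Walk from root:
  at 35: 35 <= 35 <= 44, this is the LCA
LCA = 35


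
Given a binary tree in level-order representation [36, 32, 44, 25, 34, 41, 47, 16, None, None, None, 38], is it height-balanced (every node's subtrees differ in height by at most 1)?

Tree (level-order array): [36, 32, 44, 25, 34, 41, 47, 16, None, None, None, 38]
Definition: a tree is height-balanced if, at every node, |h(left) - h(right)| <= 1 (empty subtree has height -1).
Bottom-up per-node check:
  node 16: h_left=-1, h_right=-1, diff=0 [OK], height=0
  node 25: h_left=0, h_right=-1, diff=1 [OK], height=1
  node 34: h_left=-1, h_right=-1, diff=0 [OK], height=0
  node 32: h_left=1, h_right=0, diff=1 [OK], height=2
  node 38: h_left=-1, h_right=-1, diff=0 [OK], height=0
  node 41: h_left=0, h_right=-1, diff=1 [OK], height=1
  node 47: h_left=-1, h_right=-1, diff=0 [OK], height=0
  node 44: h_left=1, h_right=0, diff=1 [OK], height=2
  node 36: h_left=2, h_right=2, diff=0 [OK], height=3
All nodes satisfy the balance condition.
Result: Balanced


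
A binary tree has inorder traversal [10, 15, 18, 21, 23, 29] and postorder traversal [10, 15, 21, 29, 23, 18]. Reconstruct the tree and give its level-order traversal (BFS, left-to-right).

Inorder:   [10, 15, 18, 21, 23, 29]
Postorder: [10, 15, 21, 29, 23, 18]
Algorithm: postorder visits root last, so walk postorder right-to-left;
each value is the root of the current inorder slice — split it at that
value, recurse on the right subtree first, then the left.
Recursive splits:
  root=18; inorder splits into left=[10, 15], right=[21, 23, 29]
  root=23; inorder splits into left=[21], right=[29]
  root=29; inorder splits into left=[], right=[]
  root=21; inorder splits into left=[], right=[]
  root=15; inorder splits into left=[10], right=[]
  root=10; inorder splits into left=[], right=[]
Reconstructed level-order: [18, 15, 23, 10, 21, 29]


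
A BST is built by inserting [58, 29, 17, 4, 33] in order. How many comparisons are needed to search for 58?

Search path for 58: 58
Found: True
Comparisons: 1


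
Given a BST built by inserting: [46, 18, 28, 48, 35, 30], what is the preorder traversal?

Tree insertion order: [46, 18, 28, 48, 35, 30]
Tree (level-order array): [46, 18, 48, None, 28, None, None, None, 35, 30]
Preorder traversal: [46, 18, 28, 35, 30, 48]


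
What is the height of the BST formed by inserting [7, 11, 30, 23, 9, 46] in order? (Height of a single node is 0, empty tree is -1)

Insertion order: [7, 11, 30, 23, 9, 46]
Tree (level-order array): [7, None, 11, 9, 30, None, None, 23, 46]
Compute height bottom-up (empty subtree = -1):
  height(9) = 1 + max(-1, -1) = 0
  height(23) = 1 + max(-1, -1) = 0
  height(46) = 1 + max(-1, -1) = 0
  height(30) = 1 + max(0, 0) = 1
  height(11) = 1 + max(0, 1) = 2
  height(7) = 1 + max(-1, 2) = 3
Height = 3


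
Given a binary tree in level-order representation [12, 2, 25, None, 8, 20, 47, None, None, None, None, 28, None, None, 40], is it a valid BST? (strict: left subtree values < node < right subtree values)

Level-order array: [12, 2, 25, None, 8, 20, 47, None, None, None, None, 28, None, None, 40]
Validate using subtree bounds (lo, hi): at each node, require lo < value < hi,
then recurse left with hi=value and right with lo=value.
Preorder trace (stopping at first violation):
  at node 12 with bounds (-inf, +inf): OK
  at node 2 with bounds (-inf, 12): OK
  at node 8 with bounds (2, 12): OK
  at node 25 with bounds (12, +inf): OK
  at node 20 with bounds (12, 25): OK
  at node 47 with bounds (25, +inf): OK
  at node 28 with bounds (25, 47): OK
  at node 40 with bounds (28, 47): OK
No violation found at any node.
Result: Valid BST


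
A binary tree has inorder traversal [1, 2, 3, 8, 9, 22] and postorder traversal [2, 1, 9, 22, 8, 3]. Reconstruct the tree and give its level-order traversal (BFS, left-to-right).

Inorder:   [1, 2, 3, 8, 9, 22]
Postorder: [2, 1, 9, 22, 8, 3]
Algorithm: postorder visits root last, so walk postorder right-to-left;
each value is the root of the current inorder slice — split it at that
value, recurse on the right subtree first, then the left.
Recursive splits:
  root=3; inorder splits into left=[1, 2], right=[8, 9, 22]
  root=8; inorder splits into left=[], right=[9, 22]
  root=22; inorder splits into left=[9], right=[]
  root=9; inorder splits into left=[], right=[]
  root=1; inorder splits into left=[], right=[2]
  root=2; inorder splits into left=[], right=[]
Reconstructed level-order: [3, 1, 8, 2, 22, 9]


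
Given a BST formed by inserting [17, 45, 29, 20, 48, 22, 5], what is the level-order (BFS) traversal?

Tree insertion order: [17, 45, 29, 20, 48, 22, 5]
Tree (level-order array): [17, 5, 45, None, None, 29, 48, 20, None, None, None, None, 22]
BFS from the root, enqueuing left then right child of each popped node:
  queue [17] -> pop 17, enqueue [5, 45], visited so far: [17]
  queue [5, 45] -> pop 5, enqueue [none], visited so far: [17, 5]
  queue [45] -> pop 45, enqueue [29, 48], visited so far: [17, 5, 45]
  queue [29, 48] -> pop 29, enqueue [20], visited so far: [17, 5, 45, 29]
  queue [48, 20] -> pop 48, enqueue [none], visited so far: [17, 5, 45, 29, 48]
  queue [20] -> pop 20, enqueue [22], visited so far: [17, 5, 45, 29, 48, 20]
  queue [22] -> pop 22, enqueue [none], visited so far: [17, 5, 45, 29, 48, 20, 22]
Result: [17, 5, 45, 29, 48, 20, 22]


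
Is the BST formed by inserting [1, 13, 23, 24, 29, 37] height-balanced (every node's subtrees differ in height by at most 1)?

Tree (level-order array): [1, None, 13, None, 23, None, 24, None, 29, None, 37]
Definition: a tree is height-balanced if, at every node, |h(left) - h(right)| <= 1 (empty subtree has height -1).
Bottom-up per-node check:
  node 37: h_left=-1, h_right=-1, diff=0 [OK], height=0
  node 29: h_left=-1, h_right=0, diff=1 [OK], height=1
  node 24: h_left=-1, h_right=1, diff=2 [FAIL (|-1-1|=2 > 1)], height=2
  node 23: h_left=-1, h_right=2, diff=3 [FAIL (|-1-2|=3 > 1)], height=3
  node 13: h_left=-1, h_right=3, diff=4 [FAIL (|-1-3|=4 > 1)], height=4
  node 1: h_left=-1, h_right=4, diff=5 [FAIL (|-1-4|=5 > 1)], height=5
Node 24 violates the condition: |-1 - 1| = 2 > 1.
Result: Not balanced


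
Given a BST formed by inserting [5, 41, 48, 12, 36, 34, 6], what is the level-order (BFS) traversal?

Tree insertion order: [5, 41, 48, 12, 36, 34, 6]
Tree (level-order array): [5, None, 41, 12, 48, 6, 36, None, None, None, None, 34]
BFS from the root, enqueuing left then right child of each popped node:
  queue [5] -> pop 5, enqueue [41], visited so far: [5]
  queue [41] -> pop 41, enqueue [12, 48], visited so far: [5, 41]
  queue [12, 48] -> pop 12, enqueue [6, 36], visited so far: [5, 41, 12]
  queue [48, 6, 36] -> pop 48, enqueue [none], visited so far: [5, 41, 12, 48]
  queue [6, 36] -> pop 6, enqueue [none], visited so far: [5, 41, 12, 48, 6]
  queue [36] -> pop 36, enqueue [34], visited so far: [5, 41, 12, 48, 6, 36]
  queue [34] -> pop 34, enqueue [none], visited so far: [5, 41, 12, 48, 6, 36, 34]
Result: [5, 41, 12, 48, 6, 36, 34]


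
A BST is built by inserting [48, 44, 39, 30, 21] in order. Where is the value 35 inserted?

Starting tree (level order): [48, 44, None, 39, None, 30, None, 21]
Insertion path: 48 -> 44 -> 39 -> 30
Result: insert 35 as right child of 30
Final tree (level order): [48, 44, None, 39, None, 30, None, 21, 35]


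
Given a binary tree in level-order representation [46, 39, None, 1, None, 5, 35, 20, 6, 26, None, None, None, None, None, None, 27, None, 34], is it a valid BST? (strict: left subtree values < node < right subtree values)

Level-order array: [46, 39, None, 1, None, 5, 35, 20, 6, 26, None, None, None, None, None, None, 27, None, 34]
Validate using subtree bounds (lo, hi): at each node, require lo < value < hi,
then recurse left with hi=value and right with lo=value.
Preorder trace (stopping at first violation):
  at node 46 with bounds (-inf, +inf): OK
  at node 39 with bounds (-inf, 46): OK
  at node 1 with bounds (-inf, 39): OK
  at node 5 with bounds (-inf, 1): VIOLATION
Node 5 violates its bound: not (-inf < 5 < 1).
Result: Not a valid BST


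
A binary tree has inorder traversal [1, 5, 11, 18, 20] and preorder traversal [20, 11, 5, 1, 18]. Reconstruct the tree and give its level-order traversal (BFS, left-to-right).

Inorder:  [1, 5, 11, 18, 20]
Preorder: [20, 11, 5, 1, 18]
Algorithm: preorder visits root first, so consume preorder in order;
for each root, split the current inorder slice at that value into
left-subtree inorder and right-subtree inorder, then recurse.
Recursive splits:
  root=20; inorder splits into left=[1, 5, 11, 18], right=[]
  root=11; inorder splits into left=[1, 5], right=[18]
  root=5; inorder splits into left=[1], right=[]
  root=1; inorder splits into left=[], right=[]
  root=18; inorder splits into left=[], right=[]
Reconstructed level-order: [20, 11, 5, 18, 1]


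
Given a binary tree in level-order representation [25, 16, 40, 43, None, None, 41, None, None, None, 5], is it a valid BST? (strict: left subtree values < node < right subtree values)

Level-order array: [25, 16, 40, 43, None, None, 41, None, None, None, 5]
Validate using subtree bounds (lo, hi): at each node, require lo < value < hi,
then recurse left with hi=value and right with lo=value.
Preorder trace (stopping at first violation):
  at node 25 with bounds (-inf, +inf): OK
  at node 16 with bounds (-inf, 25): OK
  at node 43 with bounds (-inf, 16): VIOLATION
Node 43 violates its bound: not (-inf < 43 < 16).
Result: Not a valid BST


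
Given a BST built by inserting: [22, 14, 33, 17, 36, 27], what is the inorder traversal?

Tree insertion order: [22, 14, 33, 17, 36, 27]
Tree (level-order array): [22, 14, 33, None, 17, 27, 36]
Inorder traversal: [14, 17, 22, 27, 33, 36]


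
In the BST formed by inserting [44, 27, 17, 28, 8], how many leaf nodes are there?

Tree built from: [44, 27, 17, 28, 8]
Tree (level-order array): [44, 27, None, 17, 28, 8]
Rule: A leaf has 0 children.
Per-node child counts:
  node 44: 1 child(ren)
  node 27: 2 child(ren)
  node 17: 1 child(ren)
  node 8: 0 child(ren)
  node 28: 0 child(ren)
Matching nodes: [8, 28]
Count of leaf nodes: 2


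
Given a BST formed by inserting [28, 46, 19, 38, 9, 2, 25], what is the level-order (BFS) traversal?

Tree insertion order: [28, 46, 19, 38, 9, 2, 25]
Tree (level-order array): [28, 19, 46, 9, 25, 38, None, 2]
BFS from the root, enqueuing left then right child of each popped node:
  queue [28] -> pop 28, enqueue [19, 46], visited so far: [28]
  queue [19, 46] -> pop 19, enqueue [9, 25], visited so far: [28, 19]
  queue [46, 9, 25] -> pop 46, enqueue [38], visited so far: [28, 19, 46]
  queue [9, 25, 38] -> pop 9, enqueue [2], visited so far: [28, 19, 46, 9]
  queue [25, 38, 2] -> pop 25, enqueue [none], visited so far: [28, 19, 46, 9, 25]
  queue [38, 2] -> pop 38, enqueue [none], visited so far: [28, 19, 46, 9, 25, 38]
  queue [2] -> pop 2, enqueue [none], visited so far: [28, 19, 46, 9, 25, 38, 2]
Result: [28, 19, 46, 9, 25, 38, 2]


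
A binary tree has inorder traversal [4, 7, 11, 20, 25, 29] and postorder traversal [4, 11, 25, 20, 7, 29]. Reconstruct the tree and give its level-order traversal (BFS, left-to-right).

Inorder:   [4, 7, 11, 20, 25, 29]
Postorder: [4, 11, 25, 20, 7, 29]
Algorithm: postorder visits root last, so walk postorder right-to-left;
each value is the root of the current inorder slice — split it at that
value, recurse on the right subtree first, then the left.
Recursive splits:
  root=29; inorder splits into left=[4, 7, 11, 20, 25], right=[]
  root=7; inorder splits into left=[4], right=[11, 20, 25]
  root=20; inorder splits into left=[11], right=[25]
  root=25; inorder splits into left=[], right=[]
  root=11; inorder splits into left=[], right=[]
  root=4; inorder splits into left=[], right=[]
Reconstructed level-order: [29, 7, 4, 20, 11, 25]


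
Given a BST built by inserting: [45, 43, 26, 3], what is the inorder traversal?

Tree insertion order: [45, 43, 26, 3]
Tree (level-order array): [45, 43, None, 26, None, 3]
Inorder traversal: [3, 26, 43, 45]


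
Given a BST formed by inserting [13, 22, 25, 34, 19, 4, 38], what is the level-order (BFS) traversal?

Tree insertion order: [13, 22, 25, 34, 19, 4, 38]
Tree (level-order array): [13, 4, 22, None, None, 19, 25, None, None, None, 34, None, 38]
BFS from the root, enqueuing left then right child of each popped node:
  queue [13] -> pop 13, enqueue [4, 22], visited so far: [13]
  queue [4, 22] -> pop 4, enqueue [none], visited so far: [13, 4]
  queue [22] -> pop 22, enqueue [19, 25], visited so far: [13, 4, 22]
  queue [19, 25] -> pop 19, enqueue [none], visited so far: [13, 4, 22, 19]
  queue [25] -> pop 25, enqueue [34], visited so far: [13, 4, 22, 19, 25]
  queue [34] -> pop 34, enqueue [38], visited so far: [13, 4, 22, 19, 25, 34]
  queue [38] -> pop 38, enqueue [none], visited so far: [13, 4, 22, 19, 25, 34, 38]
Result: [13, 4, 22, 19, 25, 34, 38]


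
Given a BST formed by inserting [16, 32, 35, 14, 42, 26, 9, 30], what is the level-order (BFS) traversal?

Tree insertion order: [16, 32, 35, 14, 42, 26, 9, 30]
Tree (level-order array): [16, 14, 32, 9, None, 26, 35, None, None, None, 30, None, 42]
BFS from the root, enqueuing left then right child of each popped node:
  queue [16] -> pop 16, enqueue [14, 32], visited so far: [16]
  queue [14, 32] -> pop 14, enqueue [9], visited so far: [16, 14]
  queue [32, 9] -> pop 32, enqueue [26, 35], visited so far: [16, 14, 32]
  queue [9, 26, 35] -> pop 9, enqueue [none], visited so far: [16, 14, 32, 9]
  queue [26, 35] -> pop 26, enqueue [30], visited so far: [16, 14, 32, 9, 26]
  queue [35, 30] -> pop 35, enqueue [42], visited so far: [16, 14, 32, 9, 26, 35]
  queue [30, 42] -> pop 30, enqueue [none], visited so far: [16, 14, 32, 9, 26, 35, 30]
  queue [42] -> pop 42, enqueue [none], visited so far: [16, 14, 32, 9, 26, 35, 30, 42]
Result: [16, 14, 32, 9, 26, 35, 30, 42]


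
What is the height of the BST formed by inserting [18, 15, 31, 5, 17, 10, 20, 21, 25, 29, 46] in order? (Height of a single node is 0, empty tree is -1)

Insertion order: [18, 15, 31, 5, 17, 10, 20, 21, 25, 29, 46]
Tree (level-order array): [18, 15, 31, 5, 17, 20, 46, None, 10, None, None, None, 21, None, None, None, None, None, 25, None, 29]
Compute height bottom-up (empty subtree = -1):
  height(10) = 1 + max(-1, -1) = 0
  height(5) = 1 + max(-1, 0) = 1
  height(17) = 1 + max(-1, -1) = 0
  height(15) = 1 + max(1, 0) = 2
  height(29) = 1 + max(-1, -1) = 0
  height(25) = 1 + max(-1, 0) = 1
  height(21) = 1 + max(-1, 1) = 2
  height(20) = 1 + max(-1, 2) = 3
  height(46) = 1 + max(-1, -1) = 0
  height(31) = 1 + max(3, 0) = 4
  height(18) = 1 + max(2, 4) = 5
Height = 5


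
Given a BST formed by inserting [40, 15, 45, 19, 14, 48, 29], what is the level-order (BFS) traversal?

Tree insertion order: [40, 15, 45, 19, 14, 48, 29]
Tree (level-order array): [40, 15, 45, 14, 19, None, 48, None, None, None, 29]
BFS from the root, enqueuing left then right child of each popped node:
  queue [40] -> pop 40, enqueue [15, 45], visited so far: [40]
  queue [15, 45] -> pop 15, enqueue [14, 19], visited so far: [40, 15]
  queue [45, 14, 19] -> pop 45, enqueue [48], visited so far: [40, 15, 45]
  queue [14, 19, 48] -> pop 14, enqueue [none], visited so far: [40, 15, 45, 14]
  queue [19, 48] -> pop 19, enqueue [29], visited so far: [40, 15, 45, 14, 19]
  queue [48, 29] -> pop 48, enqueue [none], visited so far: [40, 15, 45, 14, 19, 48]
  queue [29] -> pop 29, enqueue [none], visited so far: [40, 15, 45, 14, 19, 48, 29]
Result: [40, 15, 45, 14, 19, 48, 29]


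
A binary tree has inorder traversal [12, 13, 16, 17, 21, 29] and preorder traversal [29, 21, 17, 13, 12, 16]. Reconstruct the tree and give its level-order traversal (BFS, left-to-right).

Inorder:  [12, 13, 16, 17, 21, 29]
Preorder: [29, 21, 17, 13, 12, 16]
Algorithm: preorder visits root first, so consume preorder in order;
for each root, split the current inorder slice at that value into
left-subtree inorder and right-subtree inorder, then recurse.
Recursive splits:
  root=29; inorder splits into left=[12, 13, 16, 17, 21], right=[]
  root=21; inorder splits into left=[12, 13, 16, 17], right=[]
  root=17; inorder splits into left=[12, 13, 16], right=[]
  root=13; inorder splits into left=[12], right=[16]
  root=12; inorder splits into left=[], right=[]
  root=16; inorder splits into left=[], right=[]
Reconstructed level-order: [29, 21, 17, 13, 12, 16]


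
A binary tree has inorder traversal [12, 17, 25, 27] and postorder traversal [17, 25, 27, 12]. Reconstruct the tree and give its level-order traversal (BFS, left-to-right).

Inorder:   [12, 17, 25, 27]
Postorder: [17, 25, 27, 12]
Algorithm: postorder visits root last, so walk postorder right-to-left;
each value is the root of the current inorder slice — split it at that
value, recurse on the right subtree first, then the left.
Recursive splits:
  root=12; inorder splits into left=[], right=[17, 25, 27]
  root=27; inorder splits into left=[17, 25], right=[]
  root=25; inorder splits into left=[17], right=[]
  root=17; inorder splits into left=[], right=[]
Reconstructed level-order: [12, 27, 25, 17]


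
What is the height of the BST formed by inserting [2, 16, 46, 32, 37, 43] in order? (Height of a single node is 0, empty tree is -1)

Insertion order: [2, 16, 46, 32, 37, 43]
Tree (level-order array): [2, None, 16, None, 46, 32, None, None, 37, None, 43]
Compute height bottom-up (empty subtree = -1):
  height(43) = 1 + max(-1, -1) = 0
  height(37) = 1 + max(-1, 0) = 1
  height(32) = 1 + max(-1, 1) = 2
  height(46) = 1 + max(2, -1) = 3
  height(16) = 1 + max(-1, 3) = 4
  height(2) = 1 + max(-1, 4) = 5
Height = 5


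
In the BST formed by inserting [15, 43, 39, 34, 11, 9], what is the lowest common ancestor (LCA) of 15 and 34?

Tree insertion order: [15, 43, 39, 34, 11, 9]
Tree (level-order array): [15, 11, 43, 9, None, 39, None, None, None, 34]
In a BST, the LCA of p=15, q=34 is the first node v on the
root-to-leaf path with p <= v <= q (go left if both < v, right if both > v).
Walk from root:
  at 15: 15 <= 15 <= 34, this is the LCA
LCA = 15


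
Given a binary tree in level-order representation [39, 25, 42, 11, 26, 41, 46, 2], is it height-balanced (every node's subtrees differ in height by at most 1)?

Tree (level-order array): [39, 25, 42, 11, 26, 41, 46, 2]
Definition: a tree is height-balanced if, at every node, |h(left) - h(right)| <= 1 (empty subtree has height -1).
Bottom-up per-node check:
  node 2: h_left=-1, h_right=-1, diff=0 [OK], height=0
  node 11: h_left=0, h_right=-1, diff=1 [OK], height=1
  node 26: h_left=-1, h_right=-1, diff=0 [OK], height=0
  node 25: h_left=1, h_right=0, diff=1 [OK], height=2
  node 41: h_left=-1, h_right=-1, diff=0 [OK], height=0
  node 46: h_left=-1, h_right=-1, diff=0 [OK], height=0
  node 42: h_left=0, h_right=0, diff=0 [OK], height=1
  node 39: h_left=2, h_right=1, diff=1 [OK], height=3
All nodes satisfy the balance condition.
Result: Balanced


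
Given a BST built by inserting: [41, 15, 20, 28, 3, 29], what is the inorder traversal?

Tree insertion order: [41, 15, 20, 28, 3, 29]
Tree (level-order array): [41, 15, None, 3, 20, None, None, None, 28, None, 29]
Inorder traversal: [3, 15, 20, 28, 29, 41]


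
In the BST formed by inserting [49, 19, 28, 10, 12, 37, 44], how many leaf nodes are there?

Tree built from: [49, 19, 28, 10, 12, 37, 44]
Tree (level-order array): [49, 19, None, 10, 28, None, 12, None, 37, None, None, None, 44]
Rule: A leaf has 0 children.
Per-node child counts:
  node 49: 1 child(ren)
  node 19: 2 child(ren)
  node 10: 1 child(ren)
  node 12: 0 child(ren)
  node 28: 1 child(ren)
  node 37: 1 child(ren)
  node 44: 0 child(ren)
Matching nodes: [12, 44]
Count of leaf nodes: 2


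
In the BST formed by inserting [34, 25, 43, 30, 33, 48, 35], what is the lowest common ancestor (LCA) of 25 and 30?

Tree insertion order: [34, 25, 43, 30, 33, 48, 35]
Tree (level-order array): [34, 25, 43, None, 30, 35, 48, None, 33]
In a BST, the LCA of p=25, q=30 is the first node v on the
root-to-leaf path with p <= v <= q (go left if both < v, right if both > v).
Walk from root:
  at 34: both 25 and 30 < 34, go left
  at 25: 25 <= 25 <= 30, this is the LCA
LCA = 25


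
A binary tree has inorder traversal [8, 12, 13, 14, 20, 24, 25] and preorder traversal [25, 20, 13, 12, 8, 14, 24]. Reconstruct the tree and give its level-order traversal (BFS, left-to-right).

Inorder:  [8, 12, 13, 14, 20, 24, 25]
Preorder: [25, 20, 13, 12, 8, 14, 24]
Algorithm: preorder visits root first, so consume preorder in order;
for each root, split the current inorder slice at that value into
left-subtree inorder and right-subtree inorder, then recurse.
Recursive splits:
  root=25; inorder splits into left=[8, 12, 13, 14, 20, 24], right=[]
  root=20; inorder splits into left=[8, 12, 13, 14], right=[24]
  root=13; inorder splits into left=[8, 12], right=[14]
  root=12; inorder splits into left=[8], right=[]
  root=8; inorder splits into left=[], right=[]
  root=14; inorder splits into left=[], right=[]
  root=24; inorder splits into left=[], right=[]
Reconstructed level-order: [25, 20, 13, 24, 12, 14, 8]


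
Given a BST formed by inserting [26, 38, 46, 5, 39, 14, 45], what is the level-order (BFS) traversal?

Tree insertion order: [26, 38, 46, 5, 39, 14, 45]
Tree (level-order array): [26, 5, 38, None, 14, None, 46, None, None, 39, None, None, 45]
BFS from the root, enqueuing left then right child of each popped node:
  queue [26] -> pop 26, enqueue [5, 38], visited so far: [26]
  queue [5, 38] -> pop 5, enqueue [14], visited so far: [26, 5]
  queue [38, 14] -> pop 38, enqueue [46], visited so far: [26, 5, 38]
  queue [14, 46] -> pop 14, enqueue [none], visited so far: [26, 5, 38, 14]
  queue [46] -> pop 46, enqueue [39], visited so far: [26, 5, 38, 14, 46]
  queue [39] -> pop 39, enqueue [45], visited so far: [26, 5, 38, 14, 46, 39]
  queue [45] -> pop 45, enqueue [none], visited so far: [26, 5, 38, 14, 46, 39, 45]
Result: [26, 5, 38, 14, 46, 39, 45]


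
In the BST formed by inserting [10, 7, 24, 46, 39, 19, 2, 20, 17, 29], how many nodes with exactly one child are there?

Tree built from: [10, 7, 24, 46, 39, 19, 2, 20, 17, 29]
Tree (level-order array): [10, 7, 24, 2, None, 19, 46, None, None, 17, 20, 39, None, None, None, None, None, 29]
Rule: These are nodes with exactly 1 non-null child.
Per-node child counts:
  node 10: 2 child(ren)
  node 7: 1 child(ren)
  node 2: 0 child(ren)
  node 24: 2 child(ren)
  node 19: 2 child(ren)
  node 17: 0 child(ren)
  node 20: 0 child(ren)
  node 46: 1 child(ren)
  node 39: 1 child(ren)
  node 29: 0 child(ren)
Matching nodes: [7, 46, 39]
Count of nodes with exactly one child: 3


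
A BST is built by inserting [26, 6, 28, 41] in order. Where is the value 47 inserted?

Starting tree (level order): [26, 6, 28, None, None, None, 41]
Insertion path: 26 -> 28 -> 41
Result: insert 47 as right child of 41
Final tree (level order): [26, 6, 28, None, None, None, 41, None, 47]
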